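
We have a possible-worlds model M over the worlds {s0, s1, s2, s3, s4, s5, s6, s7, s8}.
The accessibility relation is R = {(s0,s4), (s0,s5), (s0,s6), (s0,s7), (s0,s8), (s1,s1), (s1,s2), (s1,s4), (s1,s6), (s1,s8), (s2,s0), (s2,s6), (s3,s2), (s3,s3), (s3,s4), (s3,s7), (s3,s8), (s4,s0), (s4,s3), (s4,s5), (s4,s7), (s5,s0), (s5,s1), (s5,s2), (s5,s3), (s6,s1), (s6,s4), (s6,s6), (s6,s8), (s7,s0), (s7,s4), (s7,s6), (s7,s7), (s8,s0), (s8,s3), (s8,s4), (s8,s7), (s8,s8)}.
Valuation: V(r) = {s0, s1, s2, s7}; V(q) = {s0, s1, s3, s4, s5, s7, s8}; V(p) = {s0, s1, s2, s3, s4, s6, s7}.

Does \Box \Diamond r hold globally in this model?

Yes

Recall that \Box ψ holds at a world iff ψ holds at every accessible world, and \Diamond ψ holds iff ψ holds at some accessible world.
Let φ = \Box \Diamond r. Evaluate φ at each world:
  s0 (successors {s4, s5, s6, s7, s8}): φ is true.
  s1 (successors {s1, s2, s4, s6, s8}): φ is true.
  s2 (successors {s0, s6}): φ is true.
  s3 (successors {s2, s3, s4, s7, s8}): φ is true.
  s4 (successors {s0, s3, s5, s7}): φ is true.
  s5 (successors {s0, s1, s2, s3}): φ is true.
  s6 (successors {s1, s4, s6, s8}): φ is true.
  s7 (successors {s0, s4, s6, s7}): φ is true.
  s8 (successors {s0, s3, s4, s7, s8}): φ is true.
For instance, at s5:
  At s5: \Box \Diamond r requires \Diamond r at every successor {s0, s1, s2, s3}.
    At s0: \Diamond r is true.
    At s1: \Diamond r is true.
    At s2: \Diamond r is true.
    At s3: \Diamond r is true.
  So \Box \Diamond r is true at s5.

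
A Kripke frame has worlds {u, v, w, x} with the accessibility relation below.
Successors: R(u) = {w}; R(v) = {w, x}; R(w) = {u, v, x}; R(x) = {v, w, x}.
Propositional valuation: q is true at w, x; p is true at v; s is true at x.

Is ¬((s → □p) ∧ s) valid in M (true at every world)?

Yes

Let φ = ¬((s → □p) ∧ s). Evaluate φ at each world:
  u (successors {w}): φ is true.
  v (successors {w, x}): φ is true.
  w (successors {u, v, x}): φ is true.
  x (successors {v, w, x}): φ is true.
For instance, at w:
  At w: (s → □p) ∧ s is false, so ¬((s → □p) ∧ s) is true.
    At w: s → □p is true, s is false, so (s → □p) ∧ s is false.
      At w: s is false, □p is false, so s → □p is true.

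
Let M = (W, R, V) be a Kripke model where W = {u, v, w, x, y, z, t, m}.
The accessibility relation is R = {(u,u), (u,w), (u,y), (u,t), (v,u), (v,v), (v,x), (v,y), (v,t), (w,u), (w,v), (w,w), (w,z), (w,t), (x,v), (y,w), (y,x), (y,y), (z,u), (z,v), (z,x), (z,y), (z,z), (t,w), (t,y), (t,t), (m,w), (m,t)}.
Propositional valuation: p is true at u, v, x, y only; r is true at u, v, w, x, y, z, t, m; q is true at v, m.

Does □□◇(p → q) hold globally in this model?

Yes

Recall that □ψ holds at a world iff ψ holds at every accessible world, and ◇ψ holds iff ψ holds at some accessible world.
Let φ = □□◇(p → q). Evaluate φ at each world:
  u (successors {u, w, y, t}): φ is true.
  v (successors {u, v, x, y, t}): φ is true.
  w (successors {u, v, w, z, t}): φ is true.
  x (successors {v}): φ is true.
  y (successors {w, x, y}): φ is true.
  z (successors {u, v, x, y, z}): φ is true.
  t (successors {w, y, t}): φ is true.
  m (successors {w, t}): φ is true.
For instance, at z:
  At z: □□◇(p → q) requires □◇(p → q) at every successor {u, v, x, y, z}.
    At u: □◇(p → q) is true.
    At v: □◇(p → q) is true.
    At x: □◇(p → q) is true.
    At y: □◇(p → q) is true.
    At z: □◇(p → q) is true.
  So □□◇(p → q) is true at z.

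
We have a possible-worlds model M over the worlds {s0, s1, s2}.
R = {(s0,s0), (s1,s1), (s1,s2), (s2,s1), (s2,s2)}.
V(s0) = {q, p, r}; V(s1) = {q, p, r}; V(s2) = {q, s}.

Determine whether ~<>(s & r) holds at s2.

Yes

At s2: <>(s & r) is false, so ~<>(s & r) is true.
  At s2: <>(s & r) requires s & r at some successor in {s1, s2}.
    At s1: s & r is false.
    At s2: s & r is false.
  So <>(s & r) is false at s2.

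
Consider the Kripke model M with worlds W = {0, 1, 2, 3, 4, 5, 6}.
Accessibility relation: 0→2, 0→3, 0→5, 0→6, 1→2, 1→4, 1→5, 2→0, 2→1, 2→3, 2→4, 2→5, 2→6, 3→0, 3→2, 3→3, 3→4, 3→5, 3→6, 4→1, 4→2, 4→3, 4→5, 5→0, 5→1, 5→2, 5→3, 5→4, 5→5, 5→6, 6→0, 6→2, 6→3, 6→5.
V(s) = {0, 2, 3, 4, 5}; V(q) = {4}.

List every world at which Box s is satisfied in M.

Let φ = Box s. Evaluate φ at each world:
  0 (successors {2, 3, 5, 6}): φ is false.
  1 (successors {2, 4, 5}): φ is true.
  2 (successors {0, 1, 3, 4, 5, 6}): φ is false.
  3 (successors {0, 2, 3, 4, 5, 6}): φ is false.
  4 (successors {1, 2, 3, 5}): φ is false.
  5 (successors {0, 1, 2, 3, 4, 5, 6}): φ is false.
  6 (successors {0, 2, 3, 5}): φ is true.
For instance, at 4:
  At 4: Box s requires s at every successor {1, 2, 3, 5}.
    s fails at 1, so Box s is false at 4.
Satisfying worlds: {1, 6}

1, 6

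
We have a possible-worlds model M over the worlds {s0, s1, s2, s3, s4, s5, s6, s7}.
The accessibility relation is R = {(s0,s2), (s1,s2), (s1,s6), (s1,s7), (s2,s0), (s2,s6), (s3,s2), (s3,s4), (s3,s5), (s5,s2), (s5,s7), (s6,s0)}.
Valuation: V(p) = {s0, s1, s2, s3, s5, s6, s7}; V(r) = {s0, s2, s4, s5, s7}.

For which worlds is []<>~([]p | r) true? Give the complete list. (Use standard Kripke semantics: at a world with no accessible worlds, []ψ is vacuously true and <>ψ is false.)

Let φ = []<>~([]p | r). Evaluate φ at each world:
  s0 (successors {s2}): φ is false.
  s1 (successors {s2, s6, s7}): φ is false.
  s2 (successors {s0, s6}): φ is false.
  s3 (successors {s2, s4, s5}): φ is false.
  s4 (successors ∅): φ is true.
  s5 (successors {s2, s7}): φ is false.
  s6 (successors {s0}): φ is false.
  s7 (successors ∅): φ is true.
For instance, at s6:
  At s6: []<>~([]p | r) requires <>~([]p | r) at every successor {s0}.
    <>~([]p | r) fails at s0, so []<>~([]p | r) is false at s6.
      At s0: <>~([]p | r) requires ~([]p | r) at some successor in {s2}.
        At s2: ~([]p | r) is false.
      So <>~([]p | r) is false at s0.
Satisfying worlds: {s4, s7}

s4, s7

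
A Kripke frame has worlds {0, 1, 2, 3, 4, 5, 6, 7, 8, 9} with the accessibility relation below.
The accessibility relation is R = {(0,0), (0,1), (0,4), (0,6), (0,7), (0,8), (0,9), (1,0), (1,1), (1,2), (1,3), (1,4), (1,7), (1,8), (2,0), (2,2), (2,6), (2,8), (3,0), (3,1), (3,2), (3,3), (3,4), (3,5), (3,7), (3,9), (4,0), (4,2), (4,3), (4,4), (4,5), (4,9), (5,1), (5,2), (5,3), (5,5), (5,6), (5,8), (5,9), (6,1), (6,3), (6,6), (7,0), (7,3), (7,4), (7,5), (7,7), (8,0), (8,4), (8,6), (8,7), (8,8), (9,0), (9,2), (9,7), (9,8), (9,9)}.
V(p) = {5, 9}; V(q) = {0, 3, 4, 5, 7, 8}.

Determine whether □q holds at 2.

At 2: □q requires q at every successor {0, 2, 6, 8}.
  q fails at 2, so □q is false at 2.

No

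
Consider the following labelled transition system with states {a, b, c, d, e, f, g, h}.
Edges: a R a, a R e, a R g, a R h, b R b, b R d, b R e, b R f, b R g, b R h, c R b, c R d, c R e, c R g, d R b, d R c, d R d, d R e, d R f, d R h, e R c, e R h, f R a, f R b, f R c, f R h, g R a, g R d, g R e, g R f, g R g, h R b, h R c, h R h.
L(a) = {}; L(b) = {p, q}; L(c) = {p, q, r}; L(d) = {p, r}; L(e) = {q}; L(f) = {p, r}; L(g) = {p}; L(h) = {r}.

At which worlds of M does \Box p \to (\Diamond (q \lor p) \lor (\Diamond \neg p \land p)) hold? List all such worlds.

Let φ = \Box p \to (\Diamond (q \lor p) \lor (\Diamond \neg p \land p)). Evaluate φ at each world:
  a (successors {a, e, g, h}): φ is true.
  b (successors {b, d, e, f, g, h}): φ is true.
  c (successors {b, d, e, g}): φ is true.
  d (successors {b, c, d, e, f, h}): φ is true.
  e (successors {c, h}): φ is true.
  f (successors {a, b, c, h}): φ is true.
  g (successors {a, d, e, f, g}): φ is true.
  h (successors {b, c, h}): φ is true.
For instance, at c:
  At c: \Box p is false, \Diamond (q \lor p) \lor (\Diamond \neg p \land p) is true, so \Box p \to (\Diamond (q \lor p) \lor (\Diamond \neg p \land p)) is true.
    At c: \Box p requires p at every successor {b, d, e, g}.
      p fails at e, so \Box p is false at c.
    At c: \Diamond (q \lor p) is true, \Diamond \neg p \land p is true, so \Diamond (q \lor p) \lor (\Diamond \neg p \land p) is true.
      At c: \Diamond (q \lor p) requires q \lor p at some successor in {b, d, e, g}.
        q \lor p holds at b, so \Diamond (q \lor p) is true at c.
      At c: \Diamond \neg p is true, p is true, so \Diamond \neg p \land p is true.
Satisfying worlds: {a, b, c, d, e, f, g, h}

a, b, c, d, e, f, g, h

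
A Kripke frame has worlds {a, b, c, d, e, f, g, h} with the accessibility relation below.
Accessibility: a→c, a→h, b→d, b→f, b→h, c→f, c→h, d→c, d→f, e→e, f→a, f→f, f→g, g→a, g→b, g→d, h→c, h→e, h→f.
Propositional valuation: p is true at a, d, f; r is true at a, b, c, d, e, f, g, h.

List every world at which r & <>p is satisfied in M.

Let φ = r & <>p. Evaluate φ at each world:
  a (successors {c, h}): φ is false.
  b (successors {d, f, h}): φ is true.
  c (successors {f, h}): φ is true.
  d (successors {c, f}): φ is true.
  e (successors {e}): φ is false.
  f (successors {a, f, g}): φ is true.
  g (successors {a, b, d}): φ is true.
  h (successors {c, e, f}): φ is true.
For instance, at h:
  At h: r is true, <>p is true, so r & <>p is true.
    At h: <>p requires p at some successor in {c, e, f}.
      p holds at f, so <>p is true at h.
Satisfying worlds: {b, c, d, f, g, h}

b, c, d, f, g, h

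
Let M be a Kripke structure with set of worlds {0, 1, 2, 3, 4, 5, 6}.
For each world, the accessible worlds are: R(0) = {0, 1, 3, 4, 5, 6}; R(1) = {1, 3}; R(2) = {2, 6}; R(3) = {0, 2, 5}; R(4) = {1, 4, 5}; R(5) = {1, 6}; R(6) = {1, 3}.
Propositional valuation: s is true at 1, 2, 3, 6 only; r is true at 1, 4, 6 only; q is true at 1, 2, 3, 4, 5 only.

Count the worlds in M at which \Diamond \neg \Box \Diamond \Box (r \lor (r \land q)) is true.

7

Recall that \Box ψ holds at a world iff ψ holds at every accessible world, and \Diamond ψ holds iff ψ holds at some accessible world.
Let φ = \Diamond \neg \Box \Diamond \Box (r \lor (r \land q)). Evaluate φ at each world:
  0 (successors {0, 1, 3, 4, 5, 6}): φ is true.
  1 (successors {1, 3}): φ is true.
  2 (successors {2, 6}): φ is true.
  3 (successors {0, 2, 5}): φ is true.
  4 (successors {1, 4, 5}): φ is true.
  5 (successors {1, 6}): φ is true.
  6 (successors {1, 3}): φ is true.
For instance, at 2:
  At 2: \Diamond \neg \Box \Diamond \Box (r \lor (r \land q)) requires \neg \Box \Diamond \Box (r \lor (r \land q)) at some successor in {2, 6}.
    \neg \Box \Diamond \Box (r \lor (r \land q)) holds at 2, so \Diamond \neg \Box \Diamond \Box (r \lor (r \land q)) is true at 2.
      At 2: \Box \Diamond \Box (r \lor (r \land q)) is false, so \neg \Box \Diamond \Box (r \lor (r \land q)) is true.
Satisfying worlds: {0, 1, 2, 3, 4, 5, 6}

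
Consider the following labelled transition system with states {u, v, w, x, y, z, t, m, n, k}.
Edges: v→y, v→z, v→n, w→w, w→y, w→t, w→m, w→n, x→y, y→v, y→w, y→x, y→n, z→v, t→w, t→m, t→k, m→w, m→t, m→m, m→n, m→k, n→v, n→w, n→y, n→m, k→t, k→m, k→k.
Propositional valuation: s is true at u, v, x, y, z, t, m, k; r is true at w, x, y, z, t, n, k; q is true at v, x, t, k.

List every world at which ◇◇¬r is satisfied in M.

Let φ = ◇◇¬r. Evaluate φ at each world:
  u (successors ∅): φ is false.
  v (successors {y, z, n}): φ is true.
  w (successors {w, y, t, m, n}): φ is true.
  x (successors {y}): φ is true.
  y (successors {v, w, x, n}): φ is true.
  z (successors {v}): φ is false.
  t (successors {w, m, k}): φ is true.
  m (successors {w, t, m, n, k}): φ is true.
  n (successors {v, w, y, m}): φ is true.
  k (successors {t, m, k}): φ is true.
For instance, at x:
  At x: ◇◇¬r requires ◇¬r at some successor in {y}.
    ◇¬r holds at y, so ◇◇¬r is true at x.
      At y: ◇¬r requires ¬r at some successor in {v, w, x, n}.
        ¬r holds at v, so ◇¬r is true at y.
Satisfying worlds: {v, w, x, y, t, m, n, k}

v, w, x, y, t, m, n, k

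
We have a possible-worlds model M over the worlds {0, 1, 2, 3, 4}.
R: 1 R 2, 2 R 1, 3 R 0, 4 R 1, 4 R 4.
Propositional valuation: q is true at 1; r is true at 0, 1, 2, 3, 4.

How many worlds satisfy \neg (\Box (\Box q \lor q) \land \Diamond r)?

Recall that \Box ψ holds at a world iff ψ holds at every accessible world, and \Diamond ψ holds iff ψ holds at some accessible world.
Let φ = \neg (\Box (\Box q \lor q) \land \Diamond r). Evaluate φ at each world:
  0 (successors ∅): φ is true.
  1 (successors {2}): φ is false.
  2 (successors {1}): φ is false.
  3 (successors {0}): φ is false.
  4 (successors {1, 4}): φ is true.
For instance, at 3:
  At 3: \Box (\Box q \lor q) \land \Diamond r is true, so \neg (\Box (\Box q \lor q) \land \Diamond r) is false.
    At 3: \Box (\Box q \lor q) is true, \Diamond r is true, so \Box (\Box q \lor q) \land \Diamond r is true.
      At 3: \Box (\Box q \lor q) requires \Box q \lor q at every successor {0}.
        At 0: \Box q \lor q is true.
      So \Box (\Box q \lor q) is true at 3.
      At 3: \Diamond r requires r at some successor in {0}.
        r holds at 0, so \Diamond r is true at 3.
Satisfying worlds: {0, 4}

2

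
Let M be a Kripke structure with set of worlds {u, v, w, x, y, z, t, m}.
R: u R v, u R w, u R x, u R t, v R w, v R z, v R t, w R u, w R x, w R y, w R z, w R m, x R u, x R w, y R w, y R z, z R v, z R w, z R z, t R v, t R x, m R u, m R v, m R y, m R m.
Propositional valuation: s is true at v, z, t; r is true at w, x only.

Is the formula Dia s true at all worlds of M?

Let φ = Dia s. Evaluate φ at each world:
  u (successors {v, w, x, t}): φ is true.
  v (successors {w, z, t}): φ is true.
  w (successors {u, x, y, z, m}): φ is true.
  x (successors {u, w}): φ is false.
  y (successors {w, z}): φ is true.
  z (successors {v, w, z}): φ is true.
  t (successors {v, x}): φ is true.
  m (successors {u, v, y, m}): φ is true.
Detail at x (counterexample):
  At x: Dia s requires s at some successor in {u, w}.
    At u: s is false.
    At w: s is false.
  So Dia s is false at x.

No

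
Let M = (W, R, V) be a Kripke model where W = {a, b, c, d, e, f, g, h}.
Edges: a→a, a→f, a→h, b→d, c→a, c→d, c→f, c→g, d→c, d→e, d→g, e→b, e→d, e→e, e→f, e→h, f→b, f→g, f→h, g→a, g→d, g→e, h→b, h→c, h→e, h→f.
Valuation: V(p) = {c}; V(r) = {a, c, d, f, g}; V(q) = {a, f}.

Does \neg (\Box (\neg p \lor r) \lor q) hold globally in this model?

Let φ = \neg (\Box (\neg p \lor r) \lor q). Evaluate φ at each world:
  a (successors {a, f, h}): φ is false.
  b (successors {d}): φ is false.
  c (successors {a, d, f, g}): φ is false.
  d (successors {c, e, g}): φ is false.
  e (successors {b, d, e, f, h}): φ is false.
  f (successors {b, g, h}): φ is false.
  g (successors {a, d, e}): φ is false.
  h (successors {b, c, e, f}): φ is false.
Detail at a (counterexample):
  At a: \Box (\neg p \lor r) \lor q is true, so \neg (\Box (\neg p \lor r) \lor q) is false.
    At a: \Box (\neg p \lor r) is true, q is true, so \Box (\neg p \lor r) \lor q is true.
      At a: \Box (\neg p \lor r) requires \neg p \lor r at every successor {a, f, h}.
        At a: \neg p \lor r is true.
        At f: \neg p \lor r is true.
        At h: \neg p \lor r is true.
      So \Box (\neg p \lor r) is true at a.

No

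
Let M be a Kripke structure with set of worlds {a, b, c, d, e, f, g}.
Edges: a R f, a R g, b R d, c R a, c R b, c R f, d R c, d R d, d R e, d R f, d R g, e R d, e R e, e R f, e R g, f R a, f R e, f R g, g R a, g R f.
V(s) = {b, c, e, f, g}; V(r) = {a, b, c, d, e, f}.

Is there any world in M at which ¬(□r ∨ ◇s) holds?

No

Let φ = ¬(□r ∨ ◇s). Evaluate φ at each world:
  a (successors {f, g}): φ is false.
  b (successors {d}): φ is false.
  c (successors {a, b, f}): φ is false.
  d (successors {c, d, e, f, g}): φ is false.
  e (successors {d, e, f, g}): φ is false.
  f (successors {a, e, g}): φ is false.
  g (successors {a, f}): φ is false.
For instance, at a:
  At a: □r ∨ ◇s is true, so ¬(□r ∨ ◇s) is false.
    At a: □r is false, ◇s is true, so □r ∨ ◇s is true.
      At a: □r requires r at every successor {f, g}.
        r fails at g, so □r is false at a.
      At a: ◇s requires s at some successor in {f, g}.
        s holds at f, so ◇s is true at a.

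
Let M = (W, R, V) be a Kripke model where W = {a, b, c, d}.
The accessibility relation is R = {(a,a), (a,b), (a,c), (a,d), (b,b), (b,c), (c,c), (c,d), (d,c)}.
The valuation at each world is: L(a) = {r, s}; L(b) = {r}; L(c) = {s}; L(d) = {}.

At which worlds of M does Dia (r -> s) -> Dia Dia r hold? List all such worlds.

a, b

Let φ = Dia (r -> s) -> Dia Dia r. Evaluate φ at each world:
  a (successors {a, b, c, d}): φ is true.
  b (successors {b, c}): φ is true.
  c (successors {c, d}): φ is false.
  d (successors {c}): φ is false.
For instance, at b:
  At b: Dia (r -> s) is true, Dia Dia r is true, so Dia (r -> s) -> Dia Dia r is true.
    At b: Dia (r -> s) requires r -> s at some successor in {b, c}.
      r -> s holds at c, so Dia (r -> s) is true at b.
    At b: Dia Dia r requires Dia r at some successor in {b, c}.
      Dia r holds at b, so Dia Dia r is true at b.
Satisfying worlds: {a, b}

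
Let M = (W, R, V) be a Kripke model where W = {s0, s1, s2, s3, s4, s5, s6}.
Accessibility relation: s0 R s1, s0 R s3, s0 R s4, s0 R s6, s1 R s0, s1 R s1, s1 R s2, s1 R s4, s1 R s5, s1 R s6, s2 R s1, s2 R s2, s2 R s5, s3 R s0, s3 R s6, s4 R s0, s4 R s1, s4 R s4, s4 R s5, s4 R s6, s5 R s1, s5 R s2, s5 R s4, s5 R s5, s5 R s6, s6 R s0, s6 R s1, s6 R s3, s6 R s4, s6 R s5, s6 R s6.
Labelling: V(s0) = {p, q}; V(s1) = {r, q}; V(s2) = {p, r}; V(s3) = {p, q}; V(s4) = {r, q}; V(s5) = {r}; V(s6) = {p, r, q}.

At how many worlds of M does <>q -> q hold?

5

Let φ = <>q -> q. Evaluate φ at each world:
  s0 (successors {s1, s3, s4, s6}): φ is true.
  s1 (successors {s0, s1, s2, s4, s5, s6}): φ is true.
  s2 (successors {s1, s2, s5}): φ is false.
  s3 (successors {s0, s6}): φ is true.
  s4 (successors {s0, s1, s4, s5, s6}): φ is true.
  s5 (successors {s1, s2, s4, s5, s6}): φ is false.
  s6 (successors {s0, s1, s3, s4, s5, s6}): φ is true.
For instance, at s0:
  At s0: <>q is true, q is true, so <>q -> q is true.
    At s0: <>q requires q at some successor in {s1, s3, s4, s6}.
      q holds at s1, so <>q is true at s0.
Satisfying worlds: {s0, s1, s3, s4, s6}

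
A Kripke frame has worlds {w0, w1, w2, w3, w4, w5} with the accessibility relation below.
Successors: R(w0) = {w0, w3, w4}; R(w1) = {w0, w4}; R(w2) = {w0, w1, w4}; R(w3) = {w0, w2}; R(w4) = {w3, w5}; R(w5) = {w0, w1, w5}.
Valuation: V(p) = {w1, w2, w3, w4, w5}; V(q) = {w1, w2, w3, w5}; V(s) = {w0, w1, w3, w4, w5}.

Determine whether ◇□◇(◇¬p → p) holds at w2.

Yes

Recall that □ψ holds at a world iff ψ holds at every accessible world, and ◇ψ holds iff ψ holds at some accessible world.
At w2: ◇□◇(◇¬p → p) requires □◇(◇¬p → p) at some successor in {w0, w1, w4}.
  □◇(◇¬p → p) holds at w0, so ◇□◇(◇¬p → p) is true at w2.
    At w0: □◇(◇¬p → p) requires ◇(◇¬p → p) at every successor {w0, w3, w4}.
      At w0: ◇(◇¬p → p) is true.
      At w3: ◇(◇¬p → p) is true.
      At w4: ◇(◇¬p → p) is true.
    So □◇(◇¬p → p) is true at w0.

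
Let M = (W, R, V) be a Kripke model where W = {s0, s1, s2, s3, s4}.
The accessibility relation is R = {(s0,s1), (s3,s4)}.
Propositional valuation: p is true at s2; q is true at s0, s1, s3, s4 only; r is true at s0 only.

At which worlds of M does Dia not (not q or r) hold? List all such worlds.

s0, s3

Let φ = Dia not (not q or r). Evaluate φ at each world:
  s0 (successors {s1}): φ is true.
  s1 (successors ∅): φ is false.
  s2 (successors ∅): φ is false.
  s3 (successors {s4}): φ is true.
  s4 (successors ∅): φ is false.
For instance, at s0:
  At s0: Dia not (not q or r) requires not (not q or r) at some successor in {s1}.
    not (not q or r) holds at s1, so Dia not (not q or r) is true at s0.
Satisfying worlds: {s0, s3}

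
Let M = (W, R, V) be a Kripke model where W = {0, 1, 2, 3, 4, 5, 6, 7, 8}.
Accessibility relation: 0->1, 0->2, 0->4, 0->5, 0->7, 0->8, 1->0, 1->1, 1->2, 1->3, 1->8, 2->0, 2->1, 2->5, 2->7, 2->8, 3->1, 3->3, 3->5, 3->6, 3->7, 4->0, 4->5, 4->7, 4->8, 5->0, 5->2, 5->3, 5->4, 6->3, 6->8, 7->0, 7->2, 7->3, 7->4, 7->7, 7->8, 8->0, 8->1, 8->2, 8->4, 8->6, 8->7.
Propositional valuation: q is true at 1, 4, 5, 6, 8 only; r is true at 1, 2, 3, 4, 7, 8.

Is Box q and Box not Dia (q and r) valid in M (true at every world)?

Let φ = Box q and Box not Dia (q and r). Evaluate φ at each world:
  0 (successors {1, 2, 4, 5, 7, 8}): φ is false.
  1 (successors {0, 1, 2, 3, 8}): φ is false.
  2 (successors {0, 1, 5, 7, 8}): φ is false.
  3 (successors {1, 3, 5, 6, 7}): φ is false.
  4 (successors {0, 5, 7, 8}): φ is false.
  5 (successors {0, 2, 3, 4}): φ is false.
  6 (successors {3, 8}): φ is false.
  7 (successors {0, 2, 3, 4, 7, 8}): φ is false.
  8 (successors {0, 1, 2, 4, 6, 7}): φ is false.
Detail at 0 (counterexample):
  At 0: Box q is false, Box not Dia (q and r) is false, so Box q and Box not Dia (q and r) is false.
    At 0: Box q requires q at every successor {1, 2, 4, 5, 7, 8}.
      q fails at 2, so Box q is false at 0.
    At 0: Box not Dia (q and r) requires not Dia (q and r) at every successor {1, 2, 4, 5, 7, 8}.
      not Dia (q and r) fails at 1, so Box not Dia (q and r) is false at 0.

No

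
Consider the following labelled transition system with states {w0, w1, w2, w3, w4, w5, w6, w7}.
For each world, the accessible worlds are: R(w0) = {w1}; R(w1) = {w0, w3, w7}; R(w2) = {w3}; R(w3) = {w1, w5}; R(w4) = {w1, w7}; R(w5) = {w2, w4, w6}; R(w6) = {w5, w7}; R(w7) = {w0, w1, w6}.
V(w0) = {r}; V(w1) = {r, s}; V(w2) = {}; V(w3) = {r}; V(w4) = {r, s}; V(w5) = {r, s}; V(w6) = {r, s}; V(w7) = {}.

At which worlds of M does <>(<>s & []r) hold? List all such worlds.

Recall that []ψ holds at a world iff ψ holds at every accessible world, and <>ψ holds iff ψ holds at some accessible world.
Let φ = <>(<>s & []r). Evaluate φ at each world:
  w0 (successors {w1}): φ is false.
  w1 (successors {w0, w3, w7}): φ is true.
  w2 (successors {w3}): φ is true.
  w3 (successors {w1, w5}): φ is false.
  w4 (successors {w1, w7}): φ is true.
  w5 (successors {w2, w4, w6}): φ is false.
  w6 (successors {w5, w7}): φ is true.
  w7 (successors {w0, w1, w6}): φ is true.
For instance, at w2:
  At w2: <>(<>s & []r) requires <>s & []r at some successor in {w3}.
    <>s & []r holds at w3, so <>(<>s & []r) is true at w2.
      At w3: <>s is true, []r is true, so <>s & []r is true.
Satisfying worlds: {w1, w2, w4, w6, w7}

w1, w2, w4, w6, w7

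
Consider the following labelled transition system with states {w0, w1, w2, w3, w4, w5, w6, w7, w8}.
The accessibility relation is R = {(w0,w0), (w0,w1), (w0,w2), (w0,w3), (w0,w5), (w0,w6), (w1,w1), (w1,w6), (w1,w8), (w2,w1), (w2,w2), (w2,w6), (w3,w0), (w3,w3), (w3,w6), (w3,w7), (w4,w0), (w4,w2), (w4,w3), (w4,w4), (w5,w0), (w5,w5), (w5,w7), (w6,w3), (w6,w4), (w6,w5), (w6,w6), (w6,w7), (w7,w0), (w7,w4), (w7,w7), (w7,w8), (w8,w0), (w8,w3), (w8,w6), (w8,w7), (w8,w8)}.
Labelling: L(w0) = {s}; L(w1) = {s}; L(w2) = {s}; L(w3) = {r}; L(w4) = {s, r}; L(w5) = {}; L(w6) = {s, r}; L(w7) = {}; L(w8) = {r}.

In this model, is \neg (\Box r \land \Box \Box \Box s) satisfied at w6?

Yes

At w6: \Box r \land \Box \Box \Box s is false, so \neg (\Box r \land \Box \Box \Box s) is true.
  At w6: \Box r is false, \Box \Box \Box s is false, so \Box r \land \Box \Box \Box s is false.
    At w6: \Box r requires r at every successor {w3, w4, w5, w6, w7}.
      r fails at w5, so \Box r is false at w6.
    At w6: \Box \Box \Box s requires \Box \Box s at every successor {w3, w4, w5, w6, w7}.
      \Box \Box s fails at w3, so \Box \Box \Box s is false at w6.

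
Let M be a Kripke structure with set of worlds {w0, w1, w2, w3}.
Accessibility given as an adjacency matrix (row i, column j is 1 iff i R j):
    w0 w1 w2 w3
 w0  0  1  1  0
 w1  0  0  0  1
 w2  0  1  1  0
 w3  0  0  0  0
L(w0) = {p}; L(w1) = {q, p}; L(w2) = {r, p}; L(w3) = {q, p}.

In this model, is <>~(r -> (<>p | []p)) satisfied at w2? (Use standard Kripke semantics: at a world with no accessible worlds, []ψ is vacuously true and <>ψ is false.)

No

At w2: <>~(r -> (<>p | []p)) requires ~(r -> (<>p | []p)) at some successor in {w1, w2}.
  At w1: ~(r -> (<>p | []p)) is false.
  At w2: ~(r -> (<>p | []p)) is false.
So <>~(r -> (<>p | []p)) is false at w2.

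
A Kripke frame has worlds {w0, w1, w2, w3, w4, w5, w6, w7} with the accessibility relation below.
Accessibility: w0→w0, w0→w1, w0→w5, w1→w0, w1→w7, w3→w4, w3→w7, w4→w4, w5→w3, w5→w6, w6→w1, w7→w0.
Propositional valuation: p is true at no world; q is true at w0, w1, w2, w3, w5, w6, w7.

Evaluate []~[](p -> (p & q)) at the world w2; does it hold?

Yes

Recall that []ψ holds at a world iff ψ holds at every accessible world, and <>ψ holds iff ψ holds at some accessible world.
At w2: no accessible worlds, so []~[](p -> (p & q)) holds vacuously.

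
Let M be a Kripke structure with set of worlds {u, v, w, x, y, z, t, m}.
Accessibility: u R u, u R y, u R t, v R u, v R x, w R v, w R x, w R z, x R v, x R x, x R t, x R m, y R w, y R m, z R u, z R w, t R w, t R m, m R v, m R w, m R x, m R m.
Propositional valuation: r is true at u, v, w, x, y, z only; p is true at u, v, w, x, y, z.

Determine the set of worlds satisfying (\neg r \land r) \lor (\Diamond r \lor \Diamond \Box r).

u, v, w, x, y, z, t, m

Recall that \Box ψ holds at a world iff ψ holds at every accessible world, and \Diamond ψ holds iff ψ holds at some accessible world.
Let φ = (\neg r \land r) \lor (\Diamond r \lor \Diamond \Box r). Evaluate φ at each world:
  u (successors {u, y, t}): φ is true.
  v (successors {u, x}): φ is true.
  w (successors {v, x, z}): φ is true.
  x (successors {v, x, t, m}): φ is true.
  y (successors {w, m}): φ is true.
  z (successors {u, w}): φ is true.
  t (successors {w, m}): φ is true.
  m (successors {v, w, x, m}): φ is true.
For instance, at v:
  At v: \neg r \land r is false, \Diamond r \lor \Diamond \Box r is true, so (\neg r \land r) \lor (\Diamond r \lor \Diamond \Box r) is true.
    At v: \Diamond r is true, \Diamond \Box r is false, so \Diamond r \lor \Diamond \Box r is true.
      At v: \Diamond r requires r at some successor in {u, x}.
        r holds at u, so \Diamond r is true at v.
      At v: \Diamond \Box r requires \Box r at some successor in {u, x}.
        At u: \Box r is false.
        At x: \Box r is false.
      So \Diamond \Box r is false at v.
Satisfying worlds: {u, v, w, x, y, z, t, m}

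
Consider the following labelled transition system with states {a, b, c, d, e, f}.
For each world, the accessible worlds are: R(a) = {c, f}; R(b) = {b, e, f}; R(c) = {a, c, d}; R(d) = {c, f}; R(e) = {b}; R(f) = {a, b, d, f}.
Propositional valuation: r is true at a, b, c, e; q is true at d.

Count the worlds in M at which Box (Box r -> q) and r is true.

3

Let φ = Box (Box r -> q) and r. Evaluate φ at each world:
  a (successors {c, f}): φ is true.
  b (successors {b, e, f}): φ is false.
  c (successors {a, c, d}): φ is true.
  d (successors {c, f}): φ is false.
  e (successors {b}): φ is true.
  f (successors {a, b, d, f}): φ is false.
For instance, at d:
  At d: Box (Box r -> q) is true, r is false, so Box (Box r -> q) and r is false.
    At d: Box (Box r -> q) requires Box r -> q at every successor {c, f}.
      At c: Box r -> q is true.
      At f: Box r -> q is true.
    So Box (Box r -> q) is true at d.
Satisfying worlds: {a, c, e}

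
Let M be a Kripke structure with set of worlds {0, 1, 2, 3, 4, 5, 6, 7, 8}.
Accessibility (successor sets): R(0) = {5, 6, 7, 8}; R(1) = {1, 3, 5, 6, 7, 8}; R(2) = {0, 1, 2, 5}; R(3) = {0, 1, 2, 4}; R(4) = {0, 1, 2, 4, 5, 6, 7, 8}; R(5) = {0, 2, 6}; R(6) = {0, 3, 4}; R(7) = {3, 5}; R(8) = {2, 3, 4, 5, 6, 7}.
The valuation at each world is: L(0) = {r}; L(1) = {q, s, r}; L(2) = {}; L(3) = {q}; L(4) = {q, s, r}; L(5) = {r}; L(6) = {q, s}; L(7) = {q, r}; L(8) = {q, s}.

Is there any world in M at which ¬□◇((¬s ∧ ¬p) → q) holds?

No

Let φ = ¬□◇((¬s ∧ ¬p) → q). Evaluate φ at each world:
  0 (successors {5, 6, 7, 8}): φ is false.
  1 (successors {1, 3, 5, 6, 7, 8}): φ is false.
  2 (successors {0, 1, 2, 5}): φ is false.
  3 (successors {0, 1, 2, 4}): φ is false.
  4 (successors {0, 1, 2, 4, 5, 6, 7, 8}): φ is false.
  5 (successors {0, 2, 6}): φ is false.
  6 (successors {0, 3, 4}): φ is false.
  7 (successors {3, 5}): φ is false.
  8 (successors {2, 3, 4, 5, 6, 7}): φ is false.
For instance, at 0:
  At 0: □◇((¬s ∧ ¬p) → q) is true, so ¬□◇((¬s ∧ ¬p) → q) is false.
    At 0: □◇((¬s ∧ ¬p) → q) requires ◇((¬s ∧ ¬p) → q) at every successor {5, 6, 7, 8}.
      At 5: ◇((¬s ∧ ¬p) → q) is true.
      At 6: ◇((¬s ∧ ¬p) → q) is true.
      At 7: ◇((¬s ∧ ¬p) → q) is true.
      At 8: ◇((¬s ∧ ¬p) → q) is true.
    So □◇((¬s ∧ ¬p) → q) is true at 0.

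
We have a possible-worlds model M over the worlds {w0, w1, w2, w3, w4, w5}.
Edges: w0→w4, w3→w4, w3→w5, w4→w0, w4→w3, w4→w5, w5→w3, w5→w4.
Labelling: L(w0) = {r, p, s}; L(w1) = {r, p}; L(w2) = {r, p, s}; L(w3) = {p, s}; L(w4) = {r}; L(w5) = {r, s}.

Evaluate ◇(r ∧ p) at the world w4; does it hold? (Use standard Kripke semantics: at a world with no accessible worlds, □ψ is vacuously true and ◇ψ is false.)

Recall that ◇ψ holds at a world iff ψ holds at some accessible world.
At w4: ◇(r ∧ p) requires r ∧ p at some successor in {w0, w3, w5}.
  r ∧ p holds at w0, so ◇(r ∧ p) is true at w4.

Yes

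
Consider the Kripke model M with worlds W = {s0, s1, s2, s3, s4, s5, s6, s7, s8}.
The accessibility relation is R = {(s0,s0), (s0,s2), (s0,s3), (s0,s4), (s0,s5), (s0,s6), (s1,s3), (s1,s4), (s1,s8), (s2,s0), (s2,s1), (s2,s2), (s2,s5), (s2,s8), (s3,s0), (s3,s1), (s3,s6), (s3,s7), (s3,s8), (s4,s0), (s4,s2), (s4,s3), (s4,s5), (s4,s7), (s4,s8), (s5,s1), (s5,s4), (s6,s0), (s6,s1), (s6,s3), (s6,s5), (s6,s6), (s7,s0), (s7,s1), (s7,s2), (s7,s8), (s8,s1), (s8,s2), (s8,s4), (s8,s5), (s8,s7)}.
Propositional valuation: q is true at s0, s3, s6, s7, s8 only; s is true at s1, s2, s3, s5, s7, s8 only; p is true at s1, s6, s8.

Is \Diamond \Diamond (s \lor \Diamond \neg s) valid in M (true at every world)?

Let φ = \Diamond \Diamond (s \lor \Diamond \neg s). Evaluate φ at each world:
  s0 (successors {s0, s2, s3, s4, s5, s6}): φ is true.
  s1 (successors {s3, s4, s8}): φ is true.
  s2 (successors {s0, s1, s2, s5, s8}): φ is true.
  s3 (successors {s0, s1, s6, s7, s8}): φ is true.
  s4 (successors {s0, s2, s3, s5, s7, s8}): φ is true.
  s5 (successors {s1, s4}): φ is true.
  s6 (successors {s0, s1, s3, s5, s6}): φ is true.
  s7 (successors {s0, s1, s2, s8}): φ is true.
  s8 (successors {s1, s2, s4, s5, s7}): φ is true.
For instance, at s0:
  At s0: \Diamond \Diamond (s \lor \Diamond \neg s) requires \Diamond (s \lor \Diamond \neg s) at some successor in {s0, s2, s3, s4, s5, s6}.
    \Diamond (s \lor \Diamond \neg s) holds at s0, so \Diamond \Diamond (s \lor \Diamond \neg s) is true at s0.
      At s0: \Diamond (s \lor \Diamond \neg s) requires s \lor \Diamond \neg s at some successor in {s0, s2, s3, s4, s5, s6}.
        s \lor \Diamond \neg s holds at s0, so \Diamond (s \lor \Diamond \neg s) is true at s0.

Yes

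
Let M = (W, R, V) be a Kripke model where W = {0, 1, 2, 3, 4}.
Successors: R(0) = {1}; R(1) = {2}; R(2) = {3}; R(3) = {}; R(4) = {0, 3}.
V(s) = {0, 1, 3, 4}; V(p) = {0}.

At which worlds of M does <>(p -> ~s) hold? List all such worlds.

Let φ = <>(p -> ~s). Evaluate φ at each world:
  0 (successors {1}): φ is true.
  1 (successors {2}): φ is true.
  2 (successors {3}): φ is true.
  3 (successors ∅): φ is false.
  4 (successors {0, 3}): φ is true.
For instance, at 1:
  At 1: <>(p -> ~s) requires p -> ~s at some successor in {2}.
    p -> ~s holds at 2, so <>(p -> ~s) is true at 1.
Satisfying worlds: {0, 1, 2, 4}

0, 1, 2, 4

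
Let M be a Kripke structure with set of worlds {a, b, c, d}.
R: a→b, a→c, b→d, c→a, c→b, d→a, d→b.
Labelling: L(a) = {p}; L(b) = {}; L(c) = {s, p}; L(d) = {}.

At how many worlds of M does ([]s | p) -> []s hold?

Recall that []ψ holds at a world iff ψ holds at every accessible world, and <>ψ holds iff ψ holds at some accessible world.
Let φ = ([]s | p) -> []s. Evaluate φ at each world:
  a (successors {b, c}): φ is false.
  b (successors {d}): φ is true.
  c (successors {a, b}): φ is false.
  d (successors {a, b}): φ is true.
For instance, at c:
  At c: []s | p is true, []s is false, so ([]s | p) -> []s is false.
    At c: []s is false, p is true, so []s | p is true.
      At c: []s requires s at every successor {a, b}.
        s fails at a, so []s is false at c.
    At c: []s requires s at every successor {a, b}.
      s fails at a, so []s is false at c.
Satisfying worlds: {b, d}

2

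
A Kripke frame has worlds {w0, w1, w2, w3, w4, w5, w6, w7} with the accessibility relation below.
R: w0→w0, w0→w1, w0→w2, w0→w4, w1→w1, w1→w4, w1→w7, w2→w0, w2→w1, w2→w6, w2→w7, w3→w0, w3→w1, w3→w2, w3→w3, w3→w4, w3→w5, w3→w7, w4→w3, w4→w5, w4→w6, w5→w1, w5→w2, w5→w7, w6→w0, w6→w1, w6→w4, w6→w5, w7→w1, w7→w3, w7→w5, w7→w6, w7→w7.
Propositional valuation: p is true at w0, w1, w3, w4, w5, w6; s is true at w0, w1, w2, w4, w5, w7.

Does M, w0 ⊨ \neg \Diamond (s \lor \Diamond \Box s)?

At w0: \Diamond (s \lor \Diamond \Box s) is true, so \neg \Diamond (s \lor \Diamond \Box s) is false.
  At w0: \Diamond (s \lor \Diamond \Box s) requires s \lor \Diamond \Box s at some successor in {w0, w1, w2, w4}.
    s \lor \Diamond \Box s holds at w0, so \Diamond (s \lor \Diamond \Box s) is true at w0.
      At w0: s is true, \Diamond \Box s is true, so s \lor \Diamond \Box s is true.

No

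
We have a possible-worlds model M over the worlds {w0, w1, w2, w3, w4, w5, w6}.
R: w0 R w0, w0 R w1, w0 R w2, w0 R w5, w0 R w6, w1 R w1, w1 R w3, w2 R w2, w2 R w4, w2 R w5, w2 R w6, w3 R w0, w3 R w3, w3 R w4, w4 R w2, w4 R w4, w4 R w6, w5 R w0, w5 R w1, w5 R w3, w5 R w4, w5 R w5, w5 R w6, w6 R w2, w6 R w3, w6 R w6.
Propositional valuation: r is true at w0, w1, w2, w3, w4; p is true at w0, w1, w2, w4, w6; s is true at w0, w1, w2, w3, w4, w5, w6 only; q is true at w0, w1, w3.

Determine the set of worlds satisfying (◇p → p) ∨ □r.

Recall that □ψ holds at a world iff ψ holds at every accessible world, and ◇ψ holds iff ψ holds at some accessible world.
Let φ = (◇p → p) ∨ □r. Evaluate φ at each world:
  w0 (successors {w0, w1, w2, w5, w6}): φ is true.
  w1 (successors {w1, w3}): φ is true.
  w2 (successors {w2, w4, w5, w6}): φ is true.
  w3 (successors {w0, w3, w4}): φ is true.
  w4 (successors {w2, w4, w6}): φ is true.
  w5 (successors {w0, w1, w3, w4, w5, w6}): φ is false.
  w6 (successors {w2, w3, w6}): φ is true.
For instance, at w3:
  At w3: ◇p → p is false, □r is true, so (◇p → p) ∨ □r is true.
    At w3: ◇p is true, p is false, so ◇p → p is false.
      At w3: ◇p requires p at some successor in {w0, w3, w4}.
        p holds at w0, so ◇p is true at w3.
    At w3: □r requires r at every successor {w0, w3, w4}.
      At w0: r is true.
      At w3: r is true.
      At w4: r is true.
    So □r is true at w3.
Satisfying worlds: {w0, w1, w2, w3, w4, w6}

w0, w1, w2, w3, w4, w6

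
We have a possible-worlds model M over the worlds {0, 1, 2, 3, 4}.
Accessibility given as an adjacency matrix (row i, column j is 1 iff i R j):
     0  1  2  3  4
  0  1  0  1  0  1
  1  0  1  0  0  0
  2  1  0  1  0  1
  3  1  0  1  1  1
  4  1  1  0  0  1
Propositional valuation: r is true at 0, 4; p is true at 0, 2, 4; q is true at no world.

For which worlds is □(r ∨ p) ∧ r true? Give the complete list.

Let φ = □(r ∨ p) ∧ r. Evaluate φ at each world:
  0 (successors {0, 2, 4}): φ is true.
  1 (successors {1}): φ is false.
  2 (successors {0, 2, 4}): φ is false.
  3 (successors {0, 2, 3, 4}): φ is false.
  4 (successors {0, 1, 4}): φ is false.
For instance, at 4:
  At 4: □(r ∨ p) is false, r is true, so □(r ∨ p) ∧ r is false.
    At 4: □(r ∨ p) requires r ∨ p at every successor {0, 1, 4}.
      r ∨ p fails at 1, so □(r ∨ p) is false at 4.
Satisfying worlds: {0}

0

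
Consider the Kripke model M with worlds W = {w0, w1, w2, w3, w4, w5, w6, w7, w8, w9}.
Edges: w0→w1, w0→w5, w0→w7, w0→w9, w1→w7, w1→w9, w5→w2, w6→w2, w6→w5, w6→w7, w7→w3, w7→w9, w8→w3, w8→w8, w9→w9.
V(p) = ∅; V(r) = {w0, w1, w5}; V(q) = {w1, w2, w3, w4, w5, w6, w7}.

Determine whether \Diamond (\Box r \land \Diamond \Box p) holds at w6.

Recall that \Box ψ holds at a world iff ψ holds at every accessible world, and \Diamond ψ holds iff ψ holds at some accessible world.
At w6: \Diamond (\Box r \land \Diamond \Box p) requires \Box r \land \Diamond \Box p at some successor in {w2, w5, w7}.
  At w2: \Box r \land \Diamond \Box p is false.
  At w5: \Box r \land \Diamond \Box p is false.
  At w7: \Box r \land \Diamond \Box p is false.
So \Diamond (\Box r \land \Diamond \Box p) is false at w6.

No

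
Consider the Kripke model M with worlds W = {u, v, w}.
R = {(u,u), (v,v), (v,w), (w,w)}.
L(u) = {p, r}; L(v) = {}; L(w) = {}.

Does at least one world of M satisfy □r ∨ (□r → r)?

Let φ = □r ∨ (□r → r). Evaluate φ at each world:
  u (successors {u}): φ is true.
  v (successors {v, w}): φ is true.
  w (successors {w}): φ is true.
Detail at u (witness):
  At u: □r is true, □r → r is true, so □r ∨ (□r → r) is true.
    At u: □r requires r at every successor {u}.
      At u: r is true.
    So □r is true at u.
    At u: □r is true, r is true, so □r → r is true.
      At u: □r requires r at every successor {u}.
        At u: r is true.
      So □r is true at u.

Yes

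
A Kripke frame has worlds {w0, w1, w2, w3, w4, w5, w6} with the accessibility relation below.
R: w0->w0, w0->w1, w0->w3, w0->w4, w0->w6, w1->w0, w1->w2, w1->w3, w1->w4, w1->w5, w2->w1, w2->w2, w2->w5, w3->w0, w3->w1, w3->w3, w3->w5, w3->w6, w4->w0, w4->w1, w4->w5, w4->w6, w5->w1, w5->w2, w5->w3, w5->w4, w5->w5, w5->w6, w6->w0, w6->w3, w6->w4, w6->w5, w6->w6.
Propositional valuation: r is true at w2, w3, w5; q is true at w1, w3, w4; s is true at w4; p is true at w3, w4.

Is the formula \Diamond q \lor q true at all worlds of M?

Let φ = \Diamond q \lor q. Evaluate φ at each world:
  w0 (successors {w0, w1, w3, w4, w6}): φ is true.
  w1 (successors {w0, w2, w3, w4, w5}): φ is true.
  w2 (successors {w1, w2, w5}): φ is true.
  w3 (successors {w0, w1, w3, w5, w6}): φ is true.
  w4 (successors {w0, w1, w5, w6}): φ is true.
  w5 (successors {w1, w2, w3, w4, w5, w6}): φ is true.
  w6 (successors {w0, w3, w4, w5, w6}): φ is true.
For instance, at w0:
  At w0: \Diamond q is true, q is false, so \Diamond q \lor q is true.
    At w0: \Diamond q requires q at some successor in {w0, w1, w3, w4, w6}.
      q holds at w1, so \Diamond q is true at w0.

Yes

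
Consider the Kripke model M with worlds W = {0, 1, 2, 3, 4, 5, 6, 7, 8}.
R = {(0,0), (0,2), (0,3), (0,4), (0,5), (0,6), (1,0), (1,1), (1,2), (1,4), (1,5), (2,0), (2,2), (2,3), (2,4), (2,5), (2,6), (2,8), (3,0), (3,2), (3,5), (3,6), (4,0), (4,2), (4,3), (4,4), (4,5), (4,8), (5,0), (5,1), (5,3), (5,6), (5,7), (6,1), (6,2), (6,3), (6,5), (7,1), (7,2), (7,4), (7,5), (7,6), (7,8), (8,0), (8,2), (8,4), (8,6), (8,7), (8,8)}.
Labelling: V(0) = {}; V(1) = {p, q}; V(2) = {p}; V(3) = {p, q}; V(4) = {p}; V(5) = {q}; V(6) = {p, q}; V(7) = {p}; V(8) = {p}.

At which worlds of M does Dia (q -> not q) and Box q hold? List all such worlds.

Let φ = Dia (q -> not q) and Box q. Evaluate φ at each world:
  0 (successors {0, 2, 3, 4, 5, 6}): φ is false.
  1 (successors {0, 1, 2, 4, 5}): φ is false.
  2 (successors {0, 2, 3, 4, 5, 6, 8}): φ is false.
  3 (successors {0, 2, 5, 6}): φ is false.
  4 (successors {0, 2, 3, 4, 5, 8}): φ is false.
  5 (successors {0, 1, 3, 6, 7}): φ is false.
  6 (successors {1, 2, 3, 5}): φ is false.
  7 (successors {1, 2, 4, 5, 6, 8}): φ is false.
  8 (successors {0, 2, 4, 6, 7, 8}): φ is false.
For instance, at 2:
  At 2: Dia (q -> not q) is true, Box q is false, so Dia (q -> not q) and Box q is false.
    At 2: Dia (q -> not q) requires q -> not q at some successor in {0, 2, 3, 4, 5, 6, 8}.
      q -> not q holds at 0, so Dia (q -> not q) is true at 2.
    At 2: Box q requires q at every successor {0, 2, 3, 4, 5, 6, 8}.
      q fails at 0, so Box q is false at 2.
Satisfying worlds: none.

none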